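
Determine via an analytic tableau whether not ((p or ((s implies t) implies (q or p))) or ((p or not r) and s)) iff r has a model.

Satisfiable

Initial set: {(not ((p or ((s implies t) implies (q or p))) or ((p or not r) and s)) iff r)}.
(not ((p or ((s implies t) implies (q or p))) or ((p or not r) and s)) iff r): β-rule — branch into not ((p or ((s implies t) implies (q or p))) or ((p or not r) and s)), r  //  not not ((p or ((s implies t) implies (q or p))) or ((p or not r) and s)), not r.
  branch 1 (add not ((p or ((s implies t) implies (q or p))) or ((p or not r) and s)), r):
    not ((p or ((s implies t) implies (q or p))) or ((p or not r) and s)): α-rule — add not (p or ((s implies t) implies (q or p))), not ((p or not r) and s).
    not (p or ((s implies t) implies (q or p))): α-rule — add not p, not ((s implies t) implies (q or p)).
    not ((s implies t) implies (q or p)): α-rule — add (s implies t), not (q or p).
    not (q or p): α-rule — add not q, not p.
    not ((p or not r) and s): β-rule — branch into not (p or not r)  //  not s.
      branch 1.1 (add not (p or not r)):
        not (p or not r): α-rule — add not p, not not r.
        (s implies t): β-rule — branch into not s  //  t.
          branch 1.1.1 (add not s):
            ○ open, literals {p=false, q=false, r=true, s=false}.
          branch 1.1.2 (add t):
            ○ open, literals {p=false, q=false, r=true, t=true}.
      branch 1.2 (add not s):
        (s implies t): β-rule — branch into not s  //  t.
          branch 1.2.1 (add not s):
            ○ open, literals {p=false, q=false, r=true, s=false}.
          branch 1.2.2 (add t):
            ○ open, literals {p=false, q=false, r=true, s=false, t=true}.
  branch 2 (add not not ((p or ((s implies t) implies (q or p))) or ((p or not r) and s)), not r):
    not not ((p or ((s implies t) implies (q or p))) or ((p or not r) and s)): β-rule — branch into (p or ((s implies t) implies (q or p)))  //  ((p or not r) and s).
      branch 2.1 (add (p or ((s implies t) implies (q or p)))):
        (p or ((s implies t) implies (q or p))): β-rule — branch into p  //  ((s implies t) implies (q or p)).
          branch 2.1.1 (add p):
            ○ open, literals {p=true, r=false}.
          branch 2.1.2 (add ((s implies t) implies (q or p))):
            ((s implies t) implies (q or p)): β-rule — branch into not (s implies t)  //  (q or p).
              branch 2.1.2.1 (add not (s implies t)):
                not (s implies t): α-rule — add s, not t.
                ○ open, literals {r=false, s=true, t=false}.
              branch 2.1.2.2 (add (q or p)):
                (q or p): β-rule — branch into q  //  p.
                  branch 2.1.2.2.1 (add q):
                    ○ open, literals {q=true, r=false}.
                  branch 2.1.2.2.2 (add p):
                    ○ open, literals {p=true, r=false}.
      branch 2.2 (add ((p or not r) and s)):
        ((p or not r) and s): α-rule — add (p or not r), s.
        (p or not r): β-rule — branch into p  //  not r.
          branch 2.2.1 (add p):
            ○ open, literals {p=true, r=false, s=true}.
          branch 2.2.2 (add not r):
            ○ open, literals {r=false, s=true}.
0 branches closed, 10 open.
An open branch gives a satisfying assignment: p=false, q=false, r=true, s=false.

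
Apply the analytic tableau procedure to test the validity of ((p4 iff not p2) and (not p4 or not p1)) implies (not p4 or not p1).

Valid

Assume the negation and expand:
Initial set: {F (((p4 iff not p2) and (not p4 or not p1)) implies (not p4 or not p1))}.
F (((p4 iff not p2) and (not p4 or not p1)) implies (not p4 or not p1)): α-rule — add T ((p4 iff not p2) and (not p4 or not p1)), F (not p4 or not p1).
T ((p4 iff not p2) and (not p4 or not p1)): α-rule — add T (p4 iff not p2), T (not p4 or not p1).
F (not p4 or not p1): α-rule — add F not p4, F not p1.
T (p4 iff not p2): β-rule — branch into T p4, T not p2  //  F p4, F not p2.
  branch 1 (add T p4, T not p2):
    T (not p4 or not p1): β-rule — branch into T not p4  //  T not p1.
      branch 1.1 (add T not p4):
        × closes — contains both p4 and not p4.
      branch 1.2 (add T not p1):
        × closes — contains both p1 and not p1.
  branch 2 (add F p4, F not p2):
    × closes — contains both p4 and not p4.
All 3 branches close.
Every branch closed, so the negation is unsatisfiable and the formula is valid.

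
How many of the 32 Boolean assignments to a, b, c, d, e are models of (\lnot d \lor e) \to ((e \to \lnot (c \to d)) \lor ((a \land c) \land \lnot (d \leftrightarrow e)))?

Initial set: {((\lnot d \lor e) \to ((e \to \lnot (c \to d)) \lor ((a \land c) \land \lnot (d \leftrightarrow e))))}.
((\lnot d \lor e) \to ((e \to \lnot (c \to d)) \lor ((a \land c) \land \lnot (d \leftrightarrow e)))): β-rule — branch into \lnot (\lnot d \lor e)  //  ((e \to \lnot (c \to d)) \lor ((a \land c) \land \lnot (d \leftrightarrow e))).
  branch 1 (add \lnot (\lnot d \lor e)):
    \lnot (\lnot d \lor e): α-rule — add \lnot \lnot d, \lnot e.
    ○ open, literals {d=1, e=0}.
  branch 2 (add ((e \to \lnot (c \to d)) \lor ((a \land c) \land \lnot (d \leftrightarrow e)))):
    ((e \to \lnot (c \to d)) \lor ((a \land c) \land \lnot (d \leftrightarrow e))): β-rule — branch into (e \to \lnot (c \to d))  //  ((a \land c) \land \lnot (d \leftrightarrow e)).
      branch 2.1 (add (e \to \lnot (c \to d))):
        (e \to \lnot (c \to d)): β-rule — branch into \lnot e  //  \lnot (c \to d).
          branch 2.1.1 (add \lnot e):
            ○ open, literals {e=0}.
          branch 2.1.2 (add \lnot (c \to d)):
            \lnot (c \to d): α-rule — add c, \lnot d.
            ○ open, literals {c=1, d=0}.
      branch 2.2 (add ((a \land c) \land \lnot (d \leftrightarrow e))):
        ((a \land c) \land \lnot (d \leftrightarrow e)): α-rule — add (a \land c), \lnot (d \leftrightarrow e).
        (a \land c): α-rule — add a, c.
        \lnot (d \leftrightarrow e): β-rule — branch into d, \lnot e  //  \lnot d, e.
          branch 2.2.1 (add d, \lnot e):
            ○ open, literals {a=1, c=1, d=1, e=0}.
          branch 2.2.2 (add \lnot d, e):
            ○ open, literals {a=1, c=1, d=0, e=1}.
0 branches closed, 5 open.
Each open branch fixes some atoms; the unmentioned ones are free. Counting distinct full assignments: branch {d=1, e=0} (a, b, c) contributes 8 new; branch {e=0} (a, b, c, d) contributes 8 new; branch {c=1, d=0} (a, b, e) contributes 4 new; branch {a=1, c=1, d=1, e=0} (b) contributes 0 new; branch {a=1, c=1, d=0, e=1} (b) contributes 0 new. Total: 20.

20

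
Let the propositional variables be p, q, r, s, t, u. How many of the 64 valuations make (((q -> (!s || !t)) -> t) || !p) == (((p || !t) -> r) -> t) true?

Initial set: {T ((((q -> (!s || !t)) -> t) || !p) == (((p || !t) -> r) -> t))}.
T ((((q -> (!s || !t)) -> t) || !p) == (((p || !t) -> r) -> t)): β-rule — branch into T (((q -> (!s || !t)) -> t) || !p), T (((p || !t) -> r) -> t)  //  F (((q -> (!s || !t)) -> t) || !p), F (((p || !t) -> r) -> t).
  branch 1 (add T (((q -> (!s || !t)) -> t) || !p), T (((p || !t) -> r) -> t)):
    T (((q -> (!s || !t)) -> t) || !p): β-rule — branch into T ((q -> (!s || !t)) -> t)  //  T !p.
      branch 1.1 (add T ((q -> (!s || !t)) -> t)):
        T (((p || !t) -> r) -> t): β-rule — branch into F ((p || !t) -> r)  //  T t.
          branch 1.1.1 (add F ((p || !t) -> r)):
            F ((p || !t) -> r): α-rule — add T (p || !t), F r.
            T ((q -> (!s || !t)) -> t): β-rule — branch into F (q -> (!s || !t))  //  T t.
              branch 1.1.1.1 (add F (q -> (!s || !t))):
                F (q -> (!s || !t)): α-rule — add T q, F (!s || !t).
                F (!s || !t): α-rule — add F !s, F !t.
                T (p || !t): β-rule — branch into T p  //  T !t.
                  branch 1.1.1.1.1 (add T p):
                    ○ open, literals {p=true, q=true, r=false, s=true, t=true}.
                  branch 1.1.1.1.2 (add T !t):
                    × closes — contains both t and !t.
              branch 1.1.1.2 (add T t):
                T (p || !t): β-rule — branch into T p  //  T !t.
                  branch 1.1.1.2.1 (add T p):
                    ○ open, literals {p=true, r=false, t=true}.
                  branch 1.1.1.2.2 (add T !t):
                    × closes — contains both t and !t.
          branch 1.1.2 (add T t):
            T ((q -> (!s || !t)) -> t): β-rule — branch into F (q -> (!s || !t))  //  T t.
              branch 1.1.2.1 (add F (q -> (!s || !t))):
                F (q -> (!s || !t)): α-rule — add T q, F (!s || !t).
                F (!s || !t): α-rule — add F !s, F !t.
                ○ open, literals {q=true, s=true, t=true}.
              branch 1.1.2.2 (add T t):
                ○ open, literals {t=true}.
      branch 1.2 (add T !p):
        T (((p || !t) -> r) -> t): β-rule — branch into F ((p || !t) -> r)  //  T t.
          branch 1.2.1 (add F ((p || !t) -> r)):
            F ((p || !t) -> r): α-rule — add T (p || !t), F r.
            T (p || !t): β-rule — branch into T p  //  T !t.
              branch 1.2.1.1 (add T p):
                × closes — contains both p and !p.
              branch 1.2.1.2 (add T !t):
                ○ open, literals {p=false, r=false, t=false}.
          branch 1.2.2 (add T t):
            ○ open, literals {p=false, t=true}.
  branch 2 (add F (((q -> (!s || !t)) -> t) || !p), F (((p || !t) -> r) -> t)):
    F (((q -> (!s || !t)) -> t) || !p): α-rule — add F ((q -> (!s || !t)) -> t), F !p.
    F (((p || !t) -> r) -> t): α-rule — add T ((p || !t) -> r), F t.
    F ((q -> (!s || !t)) -> t): α-rule — add T (q -> (!s || !t)), F t.
    T ((p || !t) -> r): β-rule — branch into F (p || !t)  //  T r.
      branch 2.1 (add F (p || !t)):
        F (p || !t): α-rule — add F p, F !t.
        × closes — contains both p and !p.
      branch 2.2 (add T r):
        T (q -> (!s || !t)): β-rule — branch into F q  //  T (!s || !t).
          branch 2.2.1 (add F q):
            ○ open, literals {p=true, q=false, r=true, t=false}.
          branch 2.2.2 (add T (!s || !t)):
            T (!s || !t): β-rule — branch into T !s  //  T !t.
              branch 2.2.2.1 (add T !s):
                ○ open, literals {p=true, r=true, s=false, t=false}.
              branch 2.2.2.2 (add T !t):
                ○ open, literals {p=true, r=true, t=false}.
4 branches closed, 9 open.
Each open branch fixes some atoms; the unmentioned ones are free. Counting distinct full assignments: branch {p=true, q=true, r=false, s=true, t=true} (u) contributes 2 new; branch {p=true, r=false, t=true} (q, s, u) contributes 6 new; branch {q=true, s=true, t=true} (p, r, u) contributes 6 new; branch {t=true} (p, q, r, s, u) contributes 18 new; branch {p=false, r=false, t=false} (q, s, u) contributes 8 new; branch {p=false, t=true} (q, r, s, u) contributes 0 new; branch {p=true, q=false, r=true, t=false} (s, u) contributes 4 new; branch {p=true, r=true, s=false, t=false} (q, u) contributes 2 new; branch {p=true, r=true, t=false} (q, s, u) contributes 2 new. Total: 48.

48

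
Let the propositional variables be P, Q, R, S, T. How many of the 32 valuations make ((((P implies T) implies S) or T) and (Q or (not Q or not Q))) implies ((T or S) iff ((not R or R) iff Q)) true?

18

Initial set: {T (((((P implies T) implies S) or T) and (Q or (not Q or not Q))) implies ((T or S) iff ((not R or R) iff Q)))}.
T (((((P implies T) implies S) or T) and (Q or (not Q or not Q))) implies ((T or S) iff ((not R or R) iff Q))): β-rule — branch into F ((((P implies T) implies S) or T) and (Q or (not Q or not Q)))  //  T ((T or S) iff ((not R or R) iff Q)).
  branch 1 (add F ((((P implies T) implies S) or T) and (Q or (not Q or not Q)))):
    F ((((P implies T) implies S) or T) and (Q or (not Q or not Q))): β-rule — branch into F (((P implies T) implies S) or T)  //  F (Q or (not Q or not Q)).
      branch 1.1 (add F (((P implies T) implies S) or T)):
        F (((P implies T) implies S) or T): α-rule — add F ((P implies T) implies S), F T.
        F ((P implies T) implies S): α-rule — add T (P implies T), F S.
        T (P implies T): β-rule — branch into F P  //  T T.
          branch 1.1.1 (add F P):
            ○ open, literals {P=false, S=false, T=false}.
          branch 1.1.2 (add T T):
            × closes — contains both T and not T.
      branch 1.2 (add F (Q or (not Q or not Q))):
        F (Q or (not Q or not Q)): α-rule — add F Q, F (not Q or not Q).
        F (not Q or not Q): α-rule — add F not Q, F not Q.
        × closes — contains both Q and not Q.
  branch 2 (add T ((T or S) iff ((not R or R) iff Q))):
    T ((T or S) iff ((not R or R) iff Q)): β-rule — branch into T (T or S), T ((not R or R) iff Q)  //  F (T or S), F ((not R or R) iff Q).
      branch 2.1 (add T (T or S), T ((not R or R) iff Q)):
        T (T or S): β-rule — branch into T T  //  T S.
          branch 2.1.1 (add T T):
            T ((not R or R) iff Q): β-rule — branch into T (not R or R), T Q  //  F (not R or R), F Q.
              branch 2.1.1.1 (add T (not R or R), T Q):
                T (not R or R): β-rule — branch into T not R  //  T R.
                  branch 2.1.1.1.1 (add T not R):
                    ○ open, literals {Q=true, R=false, T=true}.
                  branch 2.1.1.1.2 (add T R):
                    ○ open, literals {Q=true, R=true, T=true}.
              branch 2.1.1.2 (add F (not R or R), F Q):
                F (not R or R): α-rule — add F not R, F R.
                × closes — contains both R and not R.
          branch 2.1.2 (add T S):
            T ((not R or R) iff Q): β-rule — branch into T (not R or R), T Q  //  F (not R or R), F Q.
              branch 2.1.2.1 (add T (not R or R), T Q):
                T (not R or R): β-rule — branch into T not R  //  T R.
                  branch 2.1.2.1.1 (add T not R):
                    ○ open, literals {Q=true, R=false, S=true}.
                  branch 2.1.2.1.2 (add T R):
                    ○ open, literals {Q=true, R=true, S=true}.
              branch 2.1.2.2 (add F (not R or R), F Q):
                F (not R or R): α-rule — add F not R, F R.
                × closes — contains both R and not R.
      branch 2.2 (add F (T or S), F ((not R or R) iff Q)):
        F (T or S): α-rule — add F T, F S.
        F ((not R or R) iff Q): β-rule — branch into T (not R or R), F Q  //  F (not R or R), T Q.
          branch 2.2.1 (add T (not R or R), F Q):
            T (not R or R): β-rule — branch into T not R  //  T R.
              branch 2.2.1.1 (add T not R):
                ○ open, literals {Q=false, R=false, S=false, T=false}.
              branch 2.2.1.2 (add T R):
                ○ open, literals {Q=false, R=true, S=false, T=false}.
          branch 2.2.2 (add F (not R or R), T Q):
            F (not R or R): α-rule — add F not R, F R.
            × closes — contains both R and not R.
5 branches closed, 7 open.
Each open branch fixes some atoms; the unmentioned ones are free. Counting distinct full assignments: branch {P=false, S=false, T=false} (Q, R) contributes 4 new; branch {Q=true, R=false, T=true} (P, S) contributes 4 new; branch {Q=true, R=true, T=true} (P, S) contributes 4 new; branch {Q=true, R=false, S=true} (P, T) contributes 2 new; branch {Q=true, R=true, S=true} (P, T) contributes 2 new; branch {Q=false, R=false, S=false, T=false} (P) contributes 1 new; branch {Q=false, R=true, S=false, T=false} (P) contributes 1 new. Total: 18.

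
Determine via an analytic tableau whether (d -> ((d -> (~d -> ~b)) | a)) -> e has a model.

Satisfiable

Initial set: {((d -> ((d -> (~d -> ~b)) | a)) -> e)}.
((d -> ((d -> (~d -> ~b)) | a)) -> e): β-rule — branch into ~(d -> ((d -> (~d -> ~b)) | a))  //  e.
  branch 1 (add ~(d -> ((d -> (~d -> ~b)) | a))):
    ~(d -> ((d -> (~d -> ~b)) | a)): α-rule — add d, ~((d -> (~d -> ~b)) | a).
    ~((d -> (~d -> ~b)) | a): α-rule — add ~(d -> (~d -> ~b)), ~a.
    ~(d -> (~d -> ~b)): α-rule — add d, ~(~d -> ~b).
    ~(~d -> ~b): α-rule — add ~d, ~~b.
    × closes — contains both d and ~d.
  branch 2 (add e):
    ○ open, literals {e=true}.
1 branch closed, 1 open.
An open branch gives a satisfying assignment: e=true.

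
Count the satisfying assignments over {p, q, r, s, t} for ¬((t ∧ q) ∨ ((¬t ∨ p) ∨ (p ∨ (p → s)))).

0

Initial set: {¬((t ∧ q) ∨ ((¬t ∨ p) ∨ (p ∨ (p → s))))}.
¬((t ∧ q) ∨ ((¬t ∨ p) ∨ (p ∨ (p → s)))): α-rule — add ¬(t ∧ q), ¬((¬t ∨ p) ∨ (p ∨ (p → s))).
¬((¬t ∨ p) ∨ (p ∨ (p → s))): α-rule — add ¬(¬t ∨ p), ¬(p ∨ (p → s)).
¬(¬t ∨ p): α-rule — add ¬¬t, ¬p.
¬(p ∨ (p → s)): α-rule — add ¬p, ¬(p → s).
¬(p → s): α-rule — add p, ¬s.
× closes — contains both p and ¬p.
All 1 branch closes.
No open branches: the formula has 0 satisfying assignments.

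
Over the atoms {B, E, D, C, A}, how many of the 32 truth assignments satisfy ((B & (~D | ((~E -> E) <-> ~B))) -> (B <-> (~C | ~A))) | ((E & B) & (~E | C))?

Initial set: {(((B & (~D | ((~E -> E) <-> ~B))) -> (B <-> (~C | ~A))) | ((E & B) & (~E | C)))}.
(((B & (~D | ((~E -> E) <-> ~B))) -> (B <-> (~C | ~A))) | ((E & B) & (~E | C))): β-rule — branch into ((B & (~D | ((~E -> E) <-> ~B))) -> (B <-> (~C | ~A)))  //  ((E & B) & (~E | C)).
  branch 1 (add ((B & (~D | ((~E -> E) <-> ~B))) -> (B <-> (~C | ~A)))):
    ((B & (~D | ((~E -> E) <-> ~B))) -> (B <-> (~C | ~A))): β-rule — branch into ~(B & (~D | ((~E -> E) <-> ~B)))  //  (B <-> (~C | ~A)).
      branch 1.1 (add ~(B & (~D | ((~E -> E) <-> ~B)))):
        ~(B & (~D | ((~E -> E) <-> ~B))): β-rule — branch into ~B  //  ~(~D | ((~E -> E) <-> ~B)).
          branch 1.1.1 (add ~B):
            ○ open, literals {B=F}.
          branch 1.1.2 (add ~(~D | ((~E -> E) <-> ~B))):
            ~(~D | ((~E -> E) <-> ~B)): α-rule — add ~~D, ~((~E -> E) <-> ~B).
            ~((~E -> E) <-> ~B): β-rule — branch into (~E -> E), ~~B  //  ~(~E -> E), ~B.
              branch 1.1.2.1 (add (~E -> E), ~~B):
                (~E -> E): β-rule — branch into ~~E  //  E.
                  branch 1.1.2.1.1 (add ~~E):
                    ○ open, literals {B=T, D=T, E=T}.
                  branch 1.1.2.1.2 (add E):
                    ○ open, literals {B=T, D=T, E=T}.
              branch 1.1.2.2 (add ~(~E -> E), ~B):
                ~(~E -> E): α-rule — add ~E, ~E.
                ○ open, literals {B=F, D=T, E=F}.
      branch 1.2 (add (B <-> (~C | ~A))):
        (B <-> (~C | ~A)): β-rule — branch into B, (~C | ~A)  //  ~B, ~(~C | ~A).
          branch 1.2.1 (add B, (~C | ~A)):
            (~C | ~A): β-rule — branch into ~C  //  ~A.
              branch 1.2.1.1 (add ~C):
                ○ open, literals {B=T, C=F}.
              branch 1.2.1.2 (add ~A):
                ○ open, literals {A=F, B=T}.
          branch 1.2.2 (add ~B, ~(~C | ~A)):
            ~(~C | ~A): α-rule — add ~~C, ~~A.
            ○ open, literals {A=T, B=F, C=T}.
  branch 2 (add ((E & B) & (~E | C))):
    ((E & B) & (~E | C)): α-rule — add (E & B), (~E | C).
    (E & B): α-rule — add E, B.
    (~E | C): β-rule — branch into ~E  //  C.
      branch 2.1 (add ~E):
        × closes — contains both E and ~E.
      branch 2.2 (add C):
        ○ open, literals {B=T, C=T, E=T}.
1 branch closed, 8 open.
Each open branch fixes some atoms; the unmentioned ones are free. Counting distinct full assignments: branch {B=F} (E, D, C, A) contributes 16 new; branch {B=T, D=T, E=T} (C, A) contributes 4 new; branch {B=T, D=T, E=T} (C, A) contributes 0 new; branch {B=F, D=T, E=F} (C, A) contributes 0 new; branch {B=T, C=F} (E, D, A) contributes 6 new; branch {A=F, B=T} (E, D, C) contributes 3 new; branch {A=T, B=F, C=T} (E, D) contributes 0 new; branch {B=T, C=T, E=T} (D, A) contributes 1 new. Total: 30.

30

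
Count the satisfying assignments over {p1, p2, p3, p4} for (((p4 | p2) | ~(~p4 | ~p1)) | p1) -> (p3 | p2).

13

Initial set: {((((p4 | p2) | ~(~p4 | ~p1)) | p1) -> (p3 | p2))}.
((((p4 | p2) | ~(~p4 | ~p1)) | p1) -> (p3 | p2)): β-rule — branch into ~(((p4 | p2) | ~(~p4 | ~p1)) | p1)  //  (p3 | p2).
  branch 1 (add ~(((p4 | p2) | ~(~p4 | ~p1)) | p1)):
    ~(((p4 | p2) | ~(~p4 | ~p1)) | p1): α-rule — add ~((p4 | p2) | ~(~p4 | ~p1)), ~p1.
    ~((p4 | p2) | ~(~p4 | ~p1)): α-rule — add ~(p4 | p2), ~~(~p4 | ~p1).
    ~(p4 | p2): α-rule — add ~p4, ~p2.
    ~~(~p4 | ~p1): β-rule — branch into ~p4  //  ~p1.
      branch 1.1 (add ~p4):
        ○ open, literals {p1=false, p2=false, p4=false}.
      branch 1.2 (add ~p1):
        ○ open, literals {p1=false, p2=false, p4=false}.
  branch 2 (add (p3 | p2)):
    (p3 | p2): β-rule — branch into p3  //  p2.
      branch 2.1 (add p3):
        ○ open, literals {p3=true}.
      branch 2.2 (add p2):
        ○ open, literals {p2=true}.
0 branches closed, 4 open.
Each open branch fixes some atoms; the unmentioned ones are free. Counting distinct full assignments: branch {p1=false, p2=false, p4=false} (p3) contributes 2 new; branch {p1=false, p2=false, p4=false} (p3) contributes 0 new; branch {p3=true} (p1, p2, p4) contributes 7 new; branch {p2=true} (p1, p3, p4) contributes 4 new. Total: 13.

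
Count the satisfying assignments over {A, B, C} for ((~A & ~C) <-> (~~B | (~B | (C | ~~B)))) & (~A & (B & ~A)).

1

Initial set: {(((~A & ~C) <-> (~~B | (~B | (C | ~~B)))) & (~A & (B & ~A)))}.
(((~A & ~C) <-> (~~B | (~B | (C | ~~B)))) & (~A & (B & ~A))): α-rule — add ((~A & ~C) <-> (~~B | (~B | (C | ~~B)))), (~A & (B & ~A)).
(~A & (B & ~A)): α-rule — add ~A, (B & ~A).
(B & ~A): α-rule — add B, ~A.
((~A & ~C) <-> (~~B | (~B | (C | ~~B)))): β-rule — branch into (~A & ~C), (~~B | (~B | (C | ~~B)))  //  ~(~A & ~C), ~(~~B | (~B | (C | ~~B))).
  branch 1 (add (~A & ~C), (~~B | (~B | (C | ~~B)))):
    (~A & ~C): α-rule — add ~A, ~C.
    (~~B | (~B | (C | ~~B))): β-rule — branch into ~~B  //  (~B | (C | ~~B)).
      branch 1.1 (add ~~B):
        ~~B: drop double negation, giving B.
        ○ open, literals {A=false, B=true, C=false}.
      branch 1.2 (add (~B | (C | ~~B))):
        (~B | (C | ~~B)): β-rule — branch into ~B  //  (C | ~~B).
          branch 1.2.1 (add ~B):
            × closes — contains both B and ~B.
          branch 1.2.2 (add (C | ~~B)):
            (C | ~~B): β-rule — branch into C  //  ~~B.
              branch 1.2.2.1 (add C):
                × closes — contains both C and ~C.
              branch 1.2.2.2 (add ~~B):
                ~~B: drop double negation, giving B.
                ○ open, literals {A=false, B=true, C=false}.
  branch 2 (add ~(~A & ~C), ~(~~B | (~B | (C | ~~B)))):
    ~(~~B | (~B | (C | ~~B))): α-rule — add ~~~B, ~(~B | (C | ~~B)).
    ~~~B: drop double negation, giving ~B.
    × closes — contains both B and ~B.
3 branches closed, 2 open.
Each open branch fixes some atoms; the unmentioned ones are free. Counting distinct full assignments: branch {A=false, B=true, C=false} (none free) contributes 1 new; branch {A=false, B=true, C=false} (none free) contributes 0 new. Total: 1.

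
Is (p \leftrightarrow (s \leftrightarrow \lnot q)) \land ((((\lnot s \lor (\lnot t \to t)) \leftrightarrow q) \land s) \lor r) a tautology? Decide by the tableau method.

Assume the negation and expand:
Initial set: {\lnot ((p \leftrightarrow (s \leftrightarrow \lnot q)) \land ((((\lnot s \lor (\lnot t \to t)) \leftrightarrow q) \land s) \lor r))}.
\lnot ((p \leftrightarrow (s \leftrightarrow \lnot q)) \land ((((\lnot s \lor (\lnot t \to t)) \leftrightarrow q) \land s) \lor r)): β-rule — branch into \lnot (p \leftrightarrow (s \leftrightarrow \lnot q))  //  \lnot ((((\lnot s \lor (\lnot t \to t)) \leftrightarrow q) \land s) \lor r).
  branch 1 (add \lnot (p \leftrightarrow (s \leftrightarrow \lnot q))):
    \lnot (p \leftrightarrow (s \leftrightarrow \lnot q)): β-rule — branch into p, \lnot (s \leftrightarrow \lnot q)  //  \lnot p, (s \leftrightarrow \lnot q).
      branch 1.1 (add p, \lnot (s \leftrightarrow \lnot q)):
        \lnot (s \leftrightarrow \lnot q): β-rule — branch into s, \lnot \lnot q  //  \lnot s, \lnot q.
          branch 1.1.1 (add s, \lnot \lnot q):
            ○ open, literals {p=true, q=true, s=true}.
          branch 1.1.2 (add \lnot s, \lnot q):
            ○ open, literals {p=true, q=false, s=false}.
      branch 1.2 (add \lnot p, (s \leftrightarrow \lnot q)):
        (s \leftrightarrow \lnot q): β-rule — branch into s, \lnot q  //  \lnot s, \lnot \lnot q.
          branch 1.2.1 (add s, \lnot q):
            ○ open, literals {p=false, q=false, s=true}.
          branch 1.2.2 (add \lnot s, \lnot \lnot q):
            ○ open, literals {p=false, q=true, s=false}.
  branch 2 (add \lnot ((((\lnot s \lor (\lnot t \to t)) \leftrightarrow q) \land s) \lor r)):
    \lnot ((((\lnot s \lor (\lnot t \to t)) \leftrightarrow q) \land s) \lor r): α-rule — add \lnot (((\lnot s \lor (\lnot t \to t)) \leftrightarrow q) \land s), \lnot r.
    \lnot (((\lnot s \lor (\lnot t \to t)) \leftrightarrow q) \land s): β-rule — branch into \lnot ((\lnot s \lor (\lnot t \to t)) \leftrightarrow q)  //  \lnot s.
      branch 2.1 (add \lnot ((\lnot s \lor (\lnot t \to t)) \leftrightarrow q)):
        \lnot ((\lnot s \lor (\lnot t \to t)) \leftrightarrow q): β-rule — branch into (\lnot s \lor (\lnot t \to t)), \lnot q  //  \lnot (\lnot s \lor (\lnot t \to t)), q.
          branch 2.1.1 (add (\lnot s \lor (\lnot t \to t)), \lnot q):
            (\lnot s \lor (\lnot t \to t)): β-rule — branch into \lnot s  //  (\lnot t \to t).
              branch 2.1.1.1 (add \lnot s):
                ○ open, literals {q=false, r=false, s=false}.
              branch 2.1.1.2 (add (\lnot t \to t)):
                (\lnot t \to t): β-rule — branch into \lnot \lnot t  //  t.
                  branch 2.1.1.2.1 (add \lnot \lnot t):
                    ○ open, literals {q=false, r=false, t=true}.
                  branch 2.1.1.2.2 (add t):
                    ○ open, literals {q=false, r=false, t=true}.
          branch 2.1.2 (add \lnot (\lnot s \lor (\lnot t \to t)), q):
            \lnot (\lnot s \lor (\lnot t \to t)): α-rule — add \lnot \lnot s, \lnot (\lnot t \to t).
            \lnot (\lnot t \to t): α-rule — add \lnot t, \lnot t.
            ○ open, literals {q=true, r=false, s=true, t=false}.
      branch 2.2 (add \lnot s):
        ○ open, literals {r=false, s=false}.
0 branches closed, 9 open.
An open branch gives a countermodel: p=true, q=true, s=true (unmentioned atoms arbitrary); under it the original formula is false.

Not valid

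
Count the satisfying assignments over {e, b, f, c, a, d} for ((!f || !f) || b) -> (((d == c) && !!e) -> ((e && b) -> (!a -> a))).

Initial set: {(((!f || !f) || b) -> (((d == c) && !!e) -> ((e && b) -> (!a -> a))))}.
(((!f || !f) || b) -> (((d == c) && !!e) -> ((e && b) -> (!a -> a)))): β-rule — branch into !((!f || !f) || b)  //  (((d == c) && !!e) -> ((e && b) -> (!a -> a))).
  branch 1 (add !((!f || !f) || b)):
    !((!f || !f) || b): α-rule — add !(!f || !f), !b.
    !(!f || !f): α-rule — add !!f, !!f.
    ○ open, literals {b=F, f=T}.
  branch 2 (add (((d == c) && !!e) -> ((e && b) -> (!a -> a)))):
    (((d == c) && !!e) -> ((e && b) -> (!a -> a))): β-rule — branch into !((d == c) && !!e)  //  ((e && b) -> (!a -> a)).
      branch 2.1 (add !((d == c) && !!e)):
        !((d == c) && !!e): β-rule — branch into !(d == c)  //  !!!e.
          branch 2.1.1 (add !(d == c)):
            !(d == c): β-rule — branch into d, !c  //  !d, c.
              branch 2.1.1.1 (add d, !c):
                ○ open, literals {c=F, d=T}.
              branch 2.1.1.2 (add !d, c):
                ○ open, literals {c=T, d=F}.
          branch 2.1.2 (add !!!e):
            !!!e: drop double negation, giving !e.
            ○ open, literals {e=F}.
      branch 2.2 (add ((e && b) -> (!a -> a))):
        ((e && b) -> (!a -> a)): β-rule — branch into !(e && b)  //  (!a -> a).
          branch 2.2.1 (add !(e && b)):
            !(e && b): β-rule — branch into !e  //  !b.
              branch 2.2.1.1 (add !e):
                ○ open, literals {e=F}.
              branch 2.2.1.2 (add !b):
                ○ open, literals {b=F}.
          branch 2.2.2 (add (!a -> a)):
            (!a -> a): β-rule — branch into !!a  //  a.
              branch 2.2.2.1 (add !!a):
                ○ open, literals {a=T}.
              branch 2.2.2.2 (add a):
                ○ open, literals {a=T}.
0 branches closed, 8 open.
Each open branch fixes some atoms; the unmentioned ones are free. Counting distinct full assignments: branch {b=F, f=T} (e, c, a, d) contributes 16 new; branch {c=F, d=T} (e, b, f, a) contributes 12 new; branch {c=T, d=F} (e, b, f, a) contributes 12 new; branch {e=F} (b, f, c, a, d) contributes 12 new; branch {e=F} (b, f, c, a, d) contributes 0 new; branch {b=F} (e, f, c, a, d) contributes 4 new; branch {a=T} (e, b, f, c, d) contributes 4 new; branch {a=T} (e, b, f, c, d) contributes 0 new. Total: 60.

60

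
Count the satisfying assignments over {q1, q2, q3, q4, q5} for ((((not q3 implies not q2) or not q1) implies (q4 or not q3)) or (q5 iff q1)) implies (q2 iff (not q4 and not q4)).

Initial set: {T (((((not q3 implies not q2) or not q1) implies (q4 or not q3)) or (q5 iff q1)) implies (q2 iff (not q4 and not q4)))}.
T (((((not q3 implies not q2) or not q1) implies (q4 or not q3)) or (q5 iff q1)) implies (q2 iff (not q4 and not q4))): β-rule — branch into F ((((not q3 implies not q2) or not q1) implies (q4 or not q3)) or (q5 iff q1))  //  T (q2 iff (not q4 and not q4)).
  branch 1 (add F ((((not q3 implies not q2) or not q1) implies (q4 or not q3)) or (q5 iff q1))):
    F ((((not q3 implies not q2) or not q1) implies (q4 or not q3)) or (q5 iff q1)): α-rule — add F (((not q3 implies not q2) or not q1) implies (q4 or not q3)), F (q5 iff q1).
    F (((not q3 implies not q2) or not q1) implies (q4 or not q3)): α-rule — add T ((not q3 implies not q2) or not q1), F (q4 or not q3).
    F (q4 or not q3): α-rule — add F q4, F not q3.
    F (q5 iff q1): β-rule — branch into T q5, F q1  //  F q5, T q1.
      branch 1.1 (add T q5, F q1):
        T ((not q3 implies not q2) or not q1): β-rule — branch into T (not q3 implies not q2)  //  T not q1.
          branch 1.1.1 (add T (not q3 implies not q2)):
            T (not q3 implies not q2): β-rule — branch into F not q3  //  T not q2.
              branch 1.1.1.1 (add F not q3):
                ○ open, literals {q1=false, q3=true, q4=false, q5=true}.
              branch 1.1.1.2 (add T not q2):
                ○ open, literals {q1=false, q2=false, q3=true, q4=false, q5=true}.
          branch 1.1.2 (add T not q1):
            ○ open, literals {q1=false, q3=true, q4=false, q5=true}.
      branch 1.2 (add F q5, T q1):
        T ((not q3 implies not q2) or not q1): β-rule — branch into T (not q3 implies not q2)  //  T not q1.
          branch 1.2.1 (add T (not q3 implies not q2)):
            T (not q3 implies not q2): β-rule — branch into F not q3  //  T not q2.
              branch 1.2.1.1 (add F not q3):
                ○ open, literals {q1=true, q3=true, q4=false, q5=false}.
              branch 1.2.1.2 (add T not q2):
                ○ open, literals {q1=true, q2=false, q3=true, q4=false, q5=false}.
          branch 1.2.2 (add T not q1):
            × closes — contains both q1 and not q1.
  branch 2 (add T (q2 iff (not q4 and not q4))):
    T (q2 iff (not q4 and not q4)): β-rule — branch into T q2, T (not q4 and not q4)  //  F q2, F (not q4 and not q4).
      branch 2.1 (add T q2, T (not q4 and not q4)):
        T (not q4 and not q4): α-rule — add T not q4, T not q4.
        ○ open, literals {q2=true, q4=false}.
      branch 2.2 (add F q2, F (not q4 and not q4)):
        F (not q4 and not q4): β-rule — branch into F not q4  //  F not q4.
          branch 2.2.1 (add F not q4):
            ○ open, literals {q2=false, q4=true}.
          branch 2.2.2 (add F not q4):
            ○ open, literals {q2=false, q4=true}.
1 branch closed, 8 open.
Each open branch fixes some atoms; the unmentioned ones are free. Counting distinct full assignments: branch {q1=false, q3=true, q4=false, q5=true} (q2) contributes 2 new; branch {q1=false, q2=false, q3=true, q4=false, q5=true} (none free) contributes 0 new; branch {q1=false, q3=true, q4=false, q5=true} (q2) contributes 0 new; branch {q1=true, q3=true, q4=false, q5=false} (q2) contributes 2 new; branch {q1=true, q2=false, q3=true, q4=false, q5=false} (none free) contributes 0 new; branch {q2=true, q4=false} (q1, q3, q5) contributes 6 new; branch {q2=false, q4=true} (q1, q3, q5) contributes 8 new; branch {q2=false, q4=true} (q1, q3, q5) contributes 0 new. Total: 18.

18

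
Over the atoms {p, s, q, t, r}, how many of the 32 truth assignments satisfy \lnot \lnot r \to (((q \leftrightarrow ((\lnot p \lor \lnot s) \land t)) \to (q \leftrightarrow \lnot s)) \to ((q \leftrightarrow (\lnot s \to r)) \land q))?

26

Initial set: {T (\lnot \lnot r \to (((q \leftrightarrow ((\lnot p \lor \lnot s) \land t)) \to (q \leftrightarrow \lnot s)) \to ((q \leftrightarrow (\lnot s \to r)) \land q)))}.
T (\lnot \lnot r \to (((q \leftrightarrow ((\lnot p \lor \lnot s) \land t)) \to (q \leftrightarrow \lnot s)) \to ((q \leftrightarrow (\lnot s \to r)) \land q))): β-rule — branch into F \lnot \lnot r  //  T (((q \leftrightarrow ((\lnot p \lor \lnot s) \land t)) \to (q \leftrightarrow \lnot s)) \to ((q \leftrightarrow (\lnot s \to r)) \land q)).
  branch 1 (add F \lnot \lnot r):
    F \lnot \lnot r: drop double negation, giving F r.
    ○ open, literals {r=false}.
  branch 2 (add T (((q \leftrightarrow ((\lnot p \lor \lnot s) \land t)) \to (q \leftrightarrow \lnot s)) \to ((q \leftrightarrow (\lnot s \to r)) \land q))):
    T (((q \leftrightarrow ((\lnot p \lor \lnot s) \land t)) \to (q \leftrightarrow \lnot s)) \to ((q \leftrightarrow (\lnot s \to r)) \land q)): β-rule — branch into F ((q \leftrightarrow ((\lnot p \lor \lnot s) \land t)) \to (q \leftrightarrow \lnot s))  //  T ((q \leftrightarrow (\lnot s \to r)) \land q).
      branch 2.1 (add F ((q \leftrightarrow ((\lnot p \lor \lnot s) \land t)) \to (q \leftrightarrow \lnot s))):
        F ((q \leftrightarrow ((\lnot p \lor \lnot s) \land t)) \to (q \leftrightarrow \lnot s)): α-rule — add T (q \leftrightarrow ((\lnot p \lor \lnot s) \land t)), F (q \leftrightarrow \lnot s).
        T (q \leftrightarrow ((\lnot p \lor \lnot s) \land t)): β-rule — branch into T q, T ((\lnot p \lor \lnot s) \land t)  //  F q, F ((\lnot p \lor \lnot s) \land t).
          branch 2.1.1 (add T q, T ((\lnot p \lor \lnot s) \land t)):
            T ((\lnot p \lor \lnot s) \land t): α-rule — add T (\lnot p \lor \lnot s), T t.
            F (q \leftrightarrow \lnot s): β-rule — branch into T q, F \lnot s  //  F q, T \lnot s.
              branch 2.1.1.1 (add T q, F \lnot s):
                T (\lnot p \lor \lnot s): β-rule — branch into T \lnot p  //  T \lnot s.
                  branch 2.1.1.1.1 (add T \lnot p):
                    ○ open, literals {p=false, q=true, s=true, t=true}.
                  branch 2.1.1.1.2 (add T \lnot s):
                    × closes — contains both s and \lnot s.
              branch 2.1.1.2 (add F q, T \lnot s):
                × closes — contains both q and \lnot q.
          branch 2.1.2 (add F q, F ((\lnot p \lor \lnot s) \land t)):
            F (q \leftrightarrow \lnot s): β-rule — branch into T q, F \lnot s  //  F q, T \lnot s.
              branch 2.1.2.1 (add T q, F \lnot s):
                × closes — contains both q and \lnot q.
              branch 2.1.2.2 (add F q, T \lnot s):
                F ((\lnot p \lor \lnot s) \land t): β-rule — branch into F (\lnot p \lor \lnot s)  //  F t.
                  branch 2.1.2.2.1 (add F (\lnot p \lor \lnot s)):
                    F (\lnot p \lor \lnot s): α-rule — add F \lnot p, F \lnot s.
                    × closes — contains both s and \lnot s.
                  branch 2.1.2.2.2 (add F t):
                    ○ open, literals {q=false, s=false, t=false}.
      branch 2.2 (add T ((q \leftrightarrow (\lnot s \to r)) \land q)):
        T ((q \leftrightarrow (\lnot s \to r)) \land q): α-rule — add T (q \leftrightarrow (\lnot s \to r)), T q.
        T (q \leftrightarrow (\lnot s \to r)): β-rule — branch into T q, T (\lnot s \to r)  //  F q, F (\lnot s \to r).
          branch 2.2.1 (add T q, T (\lnot s \to r)):
            T (\lnot s \to r): β-rule — branch into F \lnot s  //  T r.
              branch 2.2.1.1 (add F \lnot s):
                ○ open, literals {q=true, s=true}.
              branch 2.2.1.2 (add T r):
                ○ open, literals {q=true, r=true}.
          branch 2.2.2 (add F q, F (\lnot s \to r)):
            × closes — contains both q and \lnot q.
5 branches closed, 5 open.
Each open branch fixes some atoms; the unmentioned ones are free. Counting distinct full assignments: branch {r=false} (p, s, q, t) contributes 16 new; branch {p=false, q=true, s=true, t=true} (r) contributes 1 new; branch {q=false, s=false, t=false} (p, r) contributes 2 new; branch {q=true, s=true} (p, t, r) contributes 3 new; branch {q=true, r=true} (p, s, t) contributes 4 new. Total: 26.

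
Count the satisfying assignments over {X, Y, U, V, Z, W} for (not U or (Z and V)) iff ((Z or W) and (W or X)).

36

Initial set: {((not U or (Z and V)) iff ((Z or W) and (W or X)))}.
((not U or (Z and V)) iff ((Z or W) and (W or X))): β-rule — branch into (not U or (Z and V)), ((Z or W) and (W or X))  //  not (not U or (Z and V)), not ((Z or W) and (W or X)).
  branch 1 (add (not U or (Z and V)), ((Z or W) and (W or X))):
    ((Z or W) and (W or X)): α-rule — add (Z or W), (W or X).
    (not U or (Z and V)): β-rule — branch into not U  //  (Z and V).
      branch 1.1 (add not U):
        (Z or W): β-rule — branch into Z  //  W.
          branch 1.1.1 (add Z):
            (W or X): β-rule — branch into W  //  X.
              branch 1.1.1.1 (add W):
                ○ open, literals {U=0, W=1, Z=1}.
              branch 1.1.1.2 (add X):
                ○ open, literals {U=0, X=1, Z=1}.
          branch 1.1.2 (add W):
            (W or X): β-rule — branch into W  //  X.
              branch 1.1.2.1 (add W):
                ○ open, literals {U=0, W=1}.
              branch 1.1.2.2 (add X):
                ○ open, literals {U=0, W=1, X=1}.
      branch 1.2 (add (Z and V)):
        (Z and V): α-rule — add Z, V.
        (Z or W): β-rule — branch into Z  //  W.
          branch 1.2.1 (add Z):
            (W or X): β-rule — branch into W  //  X.
              branch 1.2.1.1 (add W):
                ○ open, literals {V=1, W=1, Z=1}.
              branch 1.2.1.2 (add X):
                ○ open, literals {V=1, X=1, Z=1}.
          branch 1.2.2 (add W):
            (W or X): β-rule — branch into W  //  X.
              branch 1.2.2.1 (add W):
                ○ open, literals {V=1, W=1, Z=1}.
              branch 1.2.2.2 (add X):
                ○ open, literals {V=1, W=1, X=1, Z=1}.
  branch 2 (add not (not U or (Z and V)), not ((Z or W) and (W or X))):
    not (not U or (Z and V)): α-rule — add not not U, not (Z and V).
    not ((Z or W) and (W or X)): β-rule — branch into not (Z or W)  //  not (W or X).
      branch 2.1 (add not (Z or W)):
        not (Z or W): α-rule — add not Z, not W.
        not (Z and V): β-rule — branch into not Z  //  not V.
          branch 2.1.1 (add not Z):
            ○ open, literals {U=1, W=0, Z=0}.
          branch 2.1.2 (add not V):
            ○ open, literals {U=1, V=0, W=0, Z=0}.
      branch 2.2 (add not (W or X)):
        not (W or X): α-rule — add not W, not X.
        not (Z and V): β-rule — branch into not Z  //  not V.
          branch 2.2.1 (add not Z):
            ○ open, literals {U=1, W=0, X=0, Z=0}.
          branch 2.2.2 (add not V):
            ○ open, literals {U=1, V=0, W=0, X=0}.
0 branches closed, 12 open.
Each open branch fixes some atoms; the unmentioned ones are free. Counting distinct full assignments: branch {U=0, W=1, Z=1} (X, Y, V) contributes 8 new; branch {U=0, X=1, Z=1} (Y, V, W) contributes 4 new; branch {U=0, W=1} (X, Y, V, Z) contributes 8 new; branch {U=0, W=1, X=1} (Y, V, Z) contributes 0 new; branch {V=1, W=1, Z=1} (X, Y, U) contributes 4 new; branch {V=1, X=1, Z=1} (Y, U, W) contributes 2 new; branch {V=1, W=1, Z=1} (X, Y, U) contributes 0 new; branch {V=1, W=1, X=1, Z=1} (Y, U) contributes 0 new; branch {U=1, W=0, Z=0} (X, Y, V) contributes 8 new; branch {U=1, V=0, W=0, Z=0} (X, Y) contributes 0 new; branch {U=1, W=0, X=0, Z=0} (Y, V) contributes 0 new; branch {U=1, V=0, W=0, X=0} (Y, Z) contributes 2 new. Total: 36.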